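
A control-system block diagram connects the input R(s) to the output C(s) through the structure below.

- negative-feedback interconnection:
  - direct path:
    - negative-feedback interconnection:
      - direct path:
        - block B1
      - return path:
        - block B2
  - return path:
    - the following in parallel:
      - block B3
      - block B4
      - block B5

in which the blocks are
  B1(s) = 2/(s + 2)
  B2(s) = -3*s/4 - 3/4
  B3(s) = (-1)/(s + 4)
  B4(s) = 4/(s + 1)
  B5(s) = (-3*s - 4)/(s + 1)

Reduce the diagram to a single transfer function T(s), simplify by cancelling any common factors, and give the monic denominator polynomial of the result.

Answer: s^3 + 16*s^2 + 51*s

Working:
Step 1: close the feedback loop around B1, B2, giving (-4)/(s - 1)
Step 2: combine B3, B4, B5 in parallel, giving (-3*s^2 - 13*s - 1)/(s^2 + 5*s + 4)
Step 3: feedback reduction of [B1/(1+B1*B2)], (B3+B4+B5), giving (-4*s^2 - 20*s - 16)/(s^3 + 16*s^2 + 51*s)
No further cancellation is possible in the step-3 result, so that is T(s). Its denominator is already monic.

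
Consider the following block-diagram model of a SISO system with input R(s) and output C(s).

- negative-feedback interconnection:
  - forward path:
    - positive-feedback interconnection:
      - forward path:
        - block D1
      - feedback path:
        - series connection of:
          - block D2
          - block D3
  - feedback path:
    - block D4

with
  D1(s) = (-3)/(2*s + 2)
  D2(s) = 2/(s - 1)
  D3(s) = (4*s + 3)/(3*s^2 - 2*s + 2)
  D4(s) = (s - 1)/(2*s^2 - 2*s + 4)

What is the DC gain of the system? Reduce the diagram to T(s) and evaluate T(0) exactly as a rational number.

The answer is 12/25.

Reasoning:
(1) multiply D2, D3 (series) -> (8*s + 6)/(3*s^3 - 5*s^2 + 4*s - 2)
(2) apply the feedback formula to D1, (D2*D3) -> (-9*s^3 + 15*s^2 - 12*s + 6)/(6*s^4 - 4*s^3 - 2*s^2 + 28*s + 14)
(3) apply the feedback formula to [D1/(1-D1*(D2*D3))], D4 -> (-18*s^5 + 48*s^4 - 90*s^3 + 96*s^2 - 60*s + 24)/(12*s^6 - 20*s^5 + 19*s^4 + 68*s^3 - 63*s^2 + 102*s + 50)
Evaluating the step-3 result (the overall T(s)) at s = 0 gives T(0) = 24/50 = 12/25.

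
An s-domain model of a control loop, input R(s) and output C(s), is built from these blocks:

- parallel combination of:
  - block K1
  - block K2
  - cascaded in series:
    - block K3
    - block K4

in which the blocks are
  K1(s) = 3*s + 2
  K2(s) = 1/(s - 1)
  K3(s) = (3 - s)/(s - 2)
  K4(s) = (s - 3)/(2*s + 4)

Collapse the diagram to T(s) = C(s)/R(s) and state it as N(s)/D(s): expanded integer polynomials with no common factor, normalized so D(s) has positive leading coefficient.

[1] reduce the series chain K3, K4: (-s^2 + 6*s - 9)/(2*s^2 - 8)
[2] reduce the parallel group K1, K2, (K3*K4): this yields T(s), and no further normalization is needed

Therefore the answer is (6*s^4 - 3*s^3 - 19*s^2 - 7*s + 17)/(2*s^3 - 2*s^2 - 8*s + 8).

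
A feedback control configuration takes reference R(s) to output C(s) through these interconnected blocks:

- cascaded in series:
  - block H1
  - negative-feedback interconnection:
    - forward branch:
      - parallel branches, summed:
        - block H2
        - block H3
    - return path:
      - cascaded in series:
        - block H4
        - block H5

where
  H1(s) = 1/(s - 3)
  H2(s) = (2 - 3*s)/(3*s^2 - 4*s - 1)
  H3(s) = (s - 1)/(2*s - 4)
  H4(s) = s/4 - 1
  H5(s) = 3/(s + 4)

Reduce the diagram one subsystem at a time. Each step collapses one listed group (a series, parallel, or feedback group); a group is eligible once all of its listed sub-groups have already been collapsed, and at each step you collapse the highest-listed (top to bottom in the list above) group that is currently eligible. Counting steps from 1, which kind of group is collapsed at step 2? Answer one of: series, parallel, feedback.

(1) add H2, H3 (parallel)
(2) multiply H4, H5 (series)
(3) apply the feedback formula to (H2+H3), (H4*H5)
(4) multiply H1, [(H2+H3)/(1+(H2+H3)*(H4*H5))] (series)
At step 2 the group reduced is series.

Hence the answer: series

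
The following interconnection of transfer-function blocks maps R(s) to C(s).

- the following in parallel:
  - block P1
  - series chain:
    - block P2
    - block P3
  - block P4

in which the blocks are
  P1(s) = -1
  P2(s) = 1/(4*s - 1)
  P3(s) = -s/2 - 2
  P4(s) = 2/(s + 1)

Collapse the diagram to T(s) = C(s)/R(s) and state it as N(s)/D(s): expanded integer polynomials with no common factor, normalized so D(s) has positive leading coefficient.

Reducing step by step:

Step 1 - combine P2, P3 in series -> (-s - 4)/(8*s - 2)
Step 2 - reduce the parallel group P1, (P2*P3), P4: this yields T(s), and no further normalization is needed

Answer: (-9*s^2 + 5*s - 6)/(8*s^2 + 6*s - 2)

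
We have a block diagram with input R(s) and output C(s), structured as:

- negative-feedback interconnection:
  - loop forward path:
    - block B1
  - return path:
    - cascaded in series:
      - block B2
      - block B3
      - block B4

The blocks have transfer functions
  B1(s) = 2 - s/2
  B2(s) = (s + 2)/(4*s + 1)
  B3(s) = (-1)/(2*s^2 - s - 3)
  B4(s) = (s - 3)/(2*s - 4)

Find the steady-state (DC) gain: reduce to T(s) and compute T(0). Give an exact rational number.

Answer: 1

Working:
(1) cascade B2, B3, B4 gives (-s^2 + s + 6)/(16*s^4 - 36*s^3 - 18*s^2 + 46*s + 12)
(2) apply the feedback formula to B1, (B2*B3*B4) gives (-16*s^5 + 100*s^4 - 126*s^3 - 118*s^2 + 172*s + 48)/(32*s^4 - 71*s^3 - 41*s^2 + 90*s + 48)
Evaluating the step-2 result (the overall T(s)) at s = 0 gives T(0) = 48/48 = 1.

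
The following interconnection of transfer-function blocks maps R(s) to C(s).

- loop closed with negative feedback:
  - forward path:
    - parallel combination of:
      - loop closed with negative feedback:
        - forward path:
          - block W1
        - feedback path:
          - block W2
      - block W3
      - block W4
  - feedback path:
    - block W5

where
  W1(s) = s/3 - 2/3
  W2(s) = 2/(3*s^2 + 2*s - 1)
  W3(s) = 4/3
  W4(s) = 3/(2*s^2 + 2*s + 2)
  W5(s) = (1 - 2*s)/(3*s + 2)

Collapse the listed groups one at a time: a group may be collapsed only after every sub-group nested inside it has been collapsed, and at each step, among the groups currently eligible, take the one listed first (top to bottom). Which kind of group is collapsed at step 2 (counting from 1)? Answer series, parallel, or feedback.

Step 1 - apply the feedback formula to W1, W2
Step 2 - combine [W1/(1+W1*W2)], W3, W4 in parallel
Step 3 - reduce the feedback loop with forward ([W1/(1+W1*W2)]+W3+W4) and return W5
The group at step 2 is a parallel group.

Therefore the answer is parallel.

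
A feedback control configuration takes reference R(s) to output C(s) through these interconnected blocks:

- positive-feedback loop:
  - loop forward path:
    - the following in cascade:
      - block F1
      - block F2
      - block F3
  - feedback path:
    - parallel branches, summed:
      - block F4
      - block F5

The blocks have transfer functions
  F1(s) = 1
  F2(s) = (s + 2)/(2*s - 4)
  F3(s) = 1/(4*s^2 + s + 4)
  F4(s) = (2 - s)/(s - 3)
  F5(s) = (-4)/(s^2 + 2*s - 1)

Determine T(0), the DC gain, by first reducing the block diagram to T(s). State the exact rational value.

[1] multiply F1, F2, F3 (series); result (s + 2)/(8*s^3 - 14*s^2 + 4*s - 16)
[2] add F4, F5 (parallel); result (-s^3 + s + 10)/(s^3 - s^2 - 7*s + 3)
[3] close the feedback loop around (F1*F2*F3), (F4+F5); result (s^4 + s^3 - 9*s^2 - 11*s + 6)/(8*s^6 - 22*s^5 - 37*s^4 + 104*s^3 - 55*s^2 + 112*s - 68)
DC gain: substitute s = 0 into T(s) from step 3: T(0) = 6/(-68) = -3/34.

Final answer: -3/34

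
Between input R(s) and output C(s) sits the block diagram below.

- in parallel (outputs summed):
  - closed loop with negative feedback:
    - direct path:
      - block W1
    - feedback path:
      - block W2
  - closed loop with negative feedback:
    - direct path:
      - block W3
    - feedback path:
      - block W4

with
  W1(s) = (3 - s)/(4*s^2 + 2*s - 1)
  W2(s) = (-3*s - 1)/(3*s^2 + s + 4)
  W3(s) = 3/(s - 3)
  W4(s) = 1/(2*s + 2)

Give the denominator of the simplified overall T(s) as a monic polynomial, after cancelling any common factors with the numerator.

Step 1 - reduce the feedback loop with forward W1 and return W2 gives (-3*s^3 + 8*s^2 - s + 12)/(12*s^4 + 10*s^3 + 18*s^2 - s - 7)
Step 2 - feedback reduction of W3, W4 gives (6*s + 6)/(2*s^2 - 4*s - 3)
Step 3 - parallel reduction of [W1/(1+W1*W2)], [W3/(1+W3*W4)] gives (66*s^5 + 160*s^4 + 143*s^3 + 106*s^2 - 93*s - 78)/(24*s^6 - 28*s^5 - 40*s^4 - 104*s^3 - 64*s^2 + 31*s + 21)
No further cancellation is possible in the step-3 result, so that is T(s). Its denominator becomes monic after dividing by the leading coefficient 24.

Final answer: s^6 - 7*s^5/6 - 5*s^4/3 - 13*s^3/3 - 8*s^2/3 + 31*s/24 + 7/8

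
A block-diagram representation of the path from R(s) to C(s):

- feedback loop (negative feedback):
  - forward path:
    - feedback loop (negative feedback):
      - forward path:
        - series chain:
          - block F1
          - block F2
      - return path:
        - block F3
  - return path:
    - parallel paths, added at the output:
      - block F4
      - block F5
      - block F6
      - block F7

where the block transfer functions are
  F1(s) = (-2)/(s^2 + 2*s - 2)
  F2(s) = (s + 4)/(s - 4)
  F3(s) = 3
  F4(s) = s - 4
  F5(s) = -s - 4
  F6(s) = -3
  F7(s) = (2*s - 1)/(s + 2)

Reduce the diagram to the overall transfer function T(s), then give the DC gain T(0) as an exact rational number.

(1) multiply F1, F2 (series) gives (-2*s - 8)/(s^3 - 2*s^2 - 10*s + 8)
(2) close the feedback loop around (F1*F2), F3 gives (-2*s - 8)/(s^3 - 2*s^2 - 16*s - 16)
(3) sum the parallel branches F4, F5, F6, F7 gives (-9*s - 23)/(s + 2)
(4) collapse the loop ([(F1*F2)/(1+(F1*F2)*F3)] forward, (F4+F5+F6+F7) return) gives (-2*s^2 - 12*s - 16)/(s^4 - 2*s^2 + 70*s + 152)
The step-4 result is T(s). Setting s = 0: T(0) = -16/152 = -2/19.

Hence the answer: -2/19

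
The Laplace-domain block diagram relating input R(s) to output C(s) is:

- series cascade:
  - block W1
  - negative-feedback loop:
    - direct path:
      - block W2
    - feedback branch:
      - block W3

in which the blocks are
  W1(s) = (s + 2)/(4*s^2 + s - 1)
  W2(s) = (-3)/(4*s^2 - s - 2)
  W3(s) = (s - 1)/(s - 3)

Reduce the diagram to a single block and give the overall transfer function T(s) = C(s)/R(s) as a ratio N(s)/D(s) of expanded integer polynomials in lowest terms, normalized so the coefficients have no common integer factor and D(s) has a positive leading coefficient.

The answer is (-3*s^2 + 3*s + 18)/(16*s^5 - 48*s^4 - 25*s^3 + 47*s^2 + 11*s - 9).

Reasoning:
1. apply the feedback formula to W2, W3 gives (9 - 3*s)/(4*s^3 - 13*s^2 - 2*s + 9)
2. series reduction of W1, [W2/(1+W2*W3)]; the result is T(s) itself (integer coefficients, no common factor, positive leading denominator coefficient)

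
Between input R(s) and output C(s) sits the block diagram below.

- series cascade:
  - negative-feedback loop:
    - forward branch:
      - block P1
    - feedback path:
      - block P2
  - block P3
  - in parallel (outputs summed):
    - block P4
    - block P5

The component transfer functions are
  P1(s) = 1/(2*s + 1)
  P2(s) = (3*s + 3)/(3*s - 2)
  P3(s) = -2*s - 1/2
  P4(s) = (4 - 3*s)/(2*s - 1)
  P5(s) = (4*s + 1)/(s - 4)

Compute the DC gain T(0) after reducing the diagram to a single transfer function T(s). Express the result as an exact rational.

Answer: -17/4

Working:
1. feedback reduction of P1, P2 -> (3*s - 2)/(6*s^2 + 2*s + 1)
2. add P4, P5 (parallel) -> (5*s^2 + 14*s - 17)/(2*s^2 - 9*s + 4)
3. cascade [P1/(1+P1*P2)], P3, (P4+P5) -> (-60*s^4 - 143*s^3 + 284*s^2 - 57*s - 34)/(24*s^4 - 100*s^3 + 16*s^2 - 2*s + 8)
DC gain: substitute s = 0 into T(s) from step 3: T(0) = -34/8 = -17/4.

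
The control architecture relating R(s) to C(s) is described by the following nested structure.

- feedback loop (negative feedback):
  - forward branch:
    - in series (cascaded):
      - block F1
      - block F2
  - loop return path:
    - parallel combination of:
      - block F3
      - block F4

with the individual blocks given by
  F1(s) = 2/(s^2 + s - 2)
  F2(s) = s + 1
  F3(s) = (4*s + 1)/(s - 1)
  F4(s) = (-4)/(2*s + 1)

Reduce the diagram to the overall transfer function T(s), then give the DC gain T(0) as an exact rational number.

Reducing step by step:

Step 1. multiply F1, F2 (series); result (2*s + 2)/(s^2 + s - 2)
Step 2. add F3, F4 (parallel); result (8*s^2 + 2*s + 5)/(2*s^2 - s - 1)
Step 3. reduce the feedback loop with forward (F1*F2) and return (F3+F4); result (4*s^3 + 2*s^2 - 4*s - 2)/(2*s^4 + 17*s^3 + 14*s^2 + 15*s + 12)
That last expression is T(s); at s = 0 only the constant terms survive, so T(0) = -2/12 = -1/6.

Answer: -1/6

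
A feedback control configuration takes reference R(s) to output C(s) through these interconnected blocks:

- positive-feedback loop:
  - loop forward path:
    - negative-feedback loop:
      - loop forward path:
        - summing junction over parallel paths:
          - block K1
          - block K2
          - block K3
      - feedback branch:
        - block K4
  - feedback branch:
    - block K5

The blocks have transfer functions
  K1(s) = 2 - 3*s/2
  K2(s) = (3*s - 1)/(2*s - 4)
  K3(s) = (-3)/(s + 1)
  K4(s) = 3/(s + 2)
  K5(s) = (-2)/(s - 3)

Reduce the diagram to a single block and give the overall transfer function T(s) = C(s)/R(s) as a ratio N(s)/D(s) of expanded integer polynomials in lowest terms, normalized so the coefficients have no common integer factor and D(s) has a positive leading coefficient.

Reducing step by step:

Step 1 - sum the parallel branches K1, K2, K3, giving (-3*s^3 + 10*s^2 - 2*s + 3)/(2*s^2 - 2*s - 4)
Step 2 - feedback reduction of (K1+K2+K3), K4, giving (3*s^4 - 4*s^3 - 18*s^2 + s - 6)/(7*s^3 - 32*s^2 + 14*s - 1)
Step 3 - close the feedback loop around [(K1+K2+K3)/(1+(K1+K2+K3)*K4)], K5, giving the overall T(s)

Answer: (3*s^5 - 13*s^4 - 6*s^3 + 55*s^2 - 9*s + 18)/(13*s^4 - 61*s^3 + 74*s^2 - 41*s - 9)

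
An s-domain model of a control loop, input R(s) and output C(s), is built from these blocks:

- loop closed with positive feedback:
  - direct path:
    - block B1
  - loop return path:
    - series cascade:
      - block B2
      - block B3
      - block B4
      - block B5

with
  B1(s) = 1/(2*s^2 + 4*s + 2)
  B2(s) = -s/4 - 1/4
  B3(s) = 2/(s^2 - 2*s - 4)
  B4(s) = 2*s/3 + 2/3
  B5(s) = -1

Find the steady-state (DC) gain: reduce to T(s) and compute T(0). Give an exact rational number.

First reduce the diagram to T(s).

1. cascade B2, B3, B4, B5 gives (s^2 + 2*s + 1)/(3*s^2 - 6*s - 12)
2. reduce the feedback loop with forward B1 and return (B2*B3*B4*B5) gives (3*s^2 - 6*s - 12)/(6*s^4 - 43*s^2 - 62*s - 25)
DC gain: substitute s = 0 into T(s) from step 2: T(0) = -12/(-25) = 12/25.

Answer: 12/25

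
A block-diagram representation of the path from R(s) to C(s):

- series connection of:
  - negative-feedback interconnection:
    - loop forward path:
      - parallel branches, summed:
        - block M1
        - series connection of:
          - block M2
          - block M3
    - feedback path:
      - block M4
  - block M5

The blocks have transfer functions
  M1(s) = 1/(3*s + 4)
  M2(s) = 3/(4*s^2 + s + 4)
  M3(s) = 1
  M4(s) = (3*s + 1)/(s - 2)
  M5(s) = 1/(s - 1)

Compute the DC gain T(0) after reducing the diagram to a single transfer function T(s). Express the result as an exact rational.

Step 1. series reduction of M2, M3 gives 3/(4*s^2 + s + 4)
Step 2. add M1, (M2*M3) (parallel) gives (4*s^2 + 10*s + 16)/(12*s^3 + 19*s^2 + 16*s + 16)
Step 3. apply the feedback formula to (M1+(M2*M3)), M4 gives (4*s^3 + 2*s^2 - 4*s - 32)/(12*s^4 + 7*s^3 + 12*s^2 + 42*s - 16)
Step 4. series reduction of [(M1+(M2*M3))/(1+(M1+(M2*M3))*M4)], M5 gives (4*s^3 + 2*s^2 - 4*s - 32)/(12*s^5 - 5*s^4 + 5*s^3 + 30*s^2 - 58*s + 16)
Step 4 gives the overall T(s). Then T(0) = -32/16 = -2.

Final answer: -2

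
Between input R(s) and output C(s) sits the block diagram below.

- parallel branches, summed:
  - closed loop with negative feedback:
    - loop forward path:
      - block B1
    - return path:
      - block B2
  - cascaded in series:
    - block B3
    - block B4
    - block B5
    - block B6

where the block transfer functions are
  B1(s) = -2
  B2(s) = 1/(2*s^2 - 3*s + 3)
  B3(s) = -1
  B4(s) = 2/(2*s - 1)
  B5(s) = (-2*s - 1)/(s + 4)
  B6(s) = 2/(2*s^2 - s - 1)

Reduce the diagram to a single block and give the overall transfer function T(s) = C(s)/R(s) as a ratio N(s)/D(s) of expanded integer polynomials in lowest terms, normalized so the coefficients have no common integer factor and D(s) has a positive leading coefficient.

Step 1. feedback reduction of B1, B2 gives (-4*s^2 + 6*s - 6)/(2*s^2 - 3*s + 1)
Step 2. multiply B3, B4, B5, B6 (series) gives 4/(2*s^3 + 5*s^2 - 11*s + 4)
Step 3. sum the parallel branches [B1/(1+B1*B2)], (B3*B4*B5*B6), giving the overall T(s)

Final answer: (-4*s^3 - 10*s^2 + 18*s - 20)/(2*s^3 + 5*s^2 - 11*s + 4)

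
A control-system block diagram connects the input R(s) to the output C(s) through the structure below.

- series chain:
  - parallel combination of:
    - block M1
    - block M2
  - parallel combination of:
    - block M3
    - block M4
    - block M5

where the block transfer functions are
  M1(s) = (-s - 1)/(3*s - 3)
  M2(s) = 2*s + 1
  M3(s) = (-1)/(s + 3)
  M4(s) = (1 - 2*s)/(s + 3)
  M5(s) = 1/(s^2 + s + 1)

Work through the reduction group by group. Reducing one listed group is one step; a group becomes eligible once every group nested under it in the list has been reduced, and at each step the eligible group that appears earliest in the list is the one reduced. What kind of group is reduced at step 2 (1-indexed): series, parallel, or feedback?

Step 1: parallel reduction of M1, M2
Step 2: add M3, M4, M5 (parallel)
Step 3: multiply (M1+M2), (M3+M4+M5) (series)
At step 2 the group reduced is parallel.

Final answer: parallel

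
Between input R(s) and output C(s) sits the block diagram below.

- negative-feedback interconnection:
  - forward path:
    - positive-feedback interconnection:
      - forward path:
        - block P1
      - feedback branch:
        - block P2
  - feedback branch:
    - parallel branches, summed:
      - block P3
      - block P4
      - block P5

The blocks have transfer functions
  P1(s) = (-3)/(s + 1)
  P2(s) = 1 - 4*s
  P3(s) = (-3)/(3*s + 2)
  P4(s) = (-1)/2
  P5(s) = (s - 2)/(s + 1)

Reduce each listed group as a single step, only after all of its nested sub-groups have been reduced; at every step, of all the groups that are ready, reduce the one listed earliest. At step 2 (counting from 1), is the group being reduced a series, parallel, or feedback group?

Answer: parallel

Working:
(1) feedback reduction of P1, P2
(2) reduce the parallel group P3, P4, P5
(3) collapse the loop ([P1/(1-P1*P2)] forward, (P3+P4+P5) return)
So the answer for step 2 is parallel.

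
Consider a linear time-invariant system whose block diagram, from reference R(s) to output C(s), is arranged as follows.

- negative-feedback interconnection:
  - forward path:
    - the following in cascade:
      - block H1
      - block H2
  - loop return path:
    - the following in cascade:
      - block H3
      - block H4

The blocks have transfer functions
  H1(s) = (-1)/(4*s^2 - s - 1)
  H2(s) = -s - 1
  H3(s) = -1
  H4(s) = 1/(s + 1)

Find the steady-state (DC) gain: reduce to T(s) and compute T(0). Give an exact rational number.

Step 1 - reduce the series chain H1, H2, giving (s + 1)/(4*s^2 - s - 1)
Step 2 - combine H3, H4 in series, giving (-1)/(s + 1)
Step 3 - collapse the loop ((H1*H2) forward, (H3*H4) return), giving (s + 1)/(4*s^2 - s - 2)
Step 3 gives the overall T(s). Then T(0) = 1/(-2) = -1/2.

Final answer: -1/2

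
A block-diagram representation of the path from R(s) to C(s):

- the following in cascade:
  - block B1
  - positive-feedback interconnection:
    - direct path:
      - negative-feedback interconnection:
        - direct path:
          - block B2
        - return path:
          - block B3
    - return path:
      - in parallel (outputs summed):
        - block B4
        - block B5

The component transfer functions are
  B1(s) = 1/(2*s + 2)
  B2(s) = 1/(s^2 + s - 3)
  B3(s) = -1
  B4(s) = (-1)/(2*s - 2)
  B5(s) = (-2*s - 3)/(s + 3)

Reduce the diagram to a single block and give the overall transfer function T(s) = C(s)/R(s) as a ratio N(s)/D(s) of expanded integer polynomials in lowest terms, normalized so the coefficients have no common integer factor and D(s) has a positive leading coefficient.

Step 1 - feedback reduction of B2, B3, giving 1/(s^2 + s - 4)
Step 2 - reduce the parallel group B4, B5, giving (-4*s^2 - 3*s + 3)/(2*s^2 + 4*s - 6)
Step 3 - close the feedback loop around [B2/(1+B2*B3)], (B4+B5), giving (2*s^2 + 4*s - 6)/(2*s^4 + 6*s^3 - 6*s^2 - 19*s + 21)
Step 4 - multiply B1, [[B2/(1+B2*B3)]/(1-[B2/(1+B2*B3)]*(B4+B5))] (series): this yields T(s), and no further normalization is needed

Therefore the answer is (s^2 + 2*s - 3)/(2*s^5 + 8*s^4 - 25*s^2 + 2*s + 21).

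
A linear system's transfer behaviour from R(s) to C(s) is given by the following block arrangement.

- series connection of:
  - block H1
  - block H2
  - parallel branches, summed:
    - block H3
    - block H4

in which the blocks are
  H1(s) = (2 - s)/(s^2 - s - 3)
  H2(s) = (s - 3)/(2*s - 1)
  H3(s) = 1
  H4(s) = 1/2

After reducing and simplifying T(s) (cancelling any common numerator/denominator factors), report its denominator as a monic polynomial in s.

First reduce the diagram to T(s).

1. combine H3, H4 in parallel gives 3/2
2. reduce the series chain H1, H2, (H3+H4) gives (-3*s^2 + 15*s - 18)/(4*s^3 - 6*s^2 - 10*s + 6)
The result of step 2 is T(s) in lowest terms. Its denominator has leading coefficient 4; dividing the denominator through by 4 makes it monic.

Answer: s^3 - 3*s^2/2 - 5*s/2 + 3/2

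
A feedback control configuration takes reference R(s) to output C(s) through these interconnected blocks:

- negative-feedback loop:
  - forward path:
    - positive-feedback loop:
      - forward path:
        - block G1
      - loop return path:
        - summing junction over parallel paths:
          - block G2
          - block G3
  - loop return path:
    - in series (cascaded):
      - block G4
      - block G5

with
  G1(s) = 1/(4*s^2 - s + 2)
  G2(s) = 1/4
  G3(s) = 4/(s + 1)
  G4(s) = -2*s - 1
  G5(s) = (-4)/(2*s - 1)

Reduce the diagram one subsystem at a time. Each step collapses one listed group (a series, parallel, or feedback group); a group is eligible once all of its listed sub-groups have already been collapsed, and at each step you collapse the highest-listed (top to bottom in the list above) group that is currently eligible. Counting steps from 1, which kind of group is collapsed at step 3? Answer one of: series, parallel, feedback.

Answer: series

Working:
[1] parallel reduction of G2, G3
[2] apply the feedback formula to G1, (G2+G3)
[3] multiply G4, G5 (series)
[4] feedback reduction of [G1/(1-G1*(G2+G3))], (G4*G5)
Step 3: series.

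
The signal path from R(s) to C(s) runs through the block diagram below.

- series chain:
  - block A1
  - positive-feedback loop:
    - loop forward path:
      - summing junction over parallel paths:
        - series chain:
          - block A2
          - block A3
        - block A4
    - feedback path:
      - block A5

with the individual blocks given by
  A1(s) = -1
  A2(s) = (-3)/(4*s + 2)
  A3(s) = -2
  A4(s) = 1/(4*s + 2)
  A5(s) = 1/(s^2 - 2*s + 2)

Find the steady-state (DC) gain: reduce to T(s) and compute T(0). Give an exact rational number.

Step 1 - reduce the series chain A2, A3: 3/(2*s + 1)
Step 2 - combine (A2*A3), A4 in parallel: 7/(4*s + 2)
Step 3 - collapse the loop (((A2*A3)+A4) forward, A5 return): (7*s^2 - 14*s + 14)/(4*s^3 - 6*s^2 + 4*s - 3)
Step 4 - multiply A1, [((A2*A3)+A4)/(1-((A2*A3)+A4)*A5)] (series): (-7*s^2 + 14*s - 14)/(4*s^3 - 6*s^2 + 4*s - 3)
That last expression is T(s); at s = 0 only the constant terms survive, so T(0) = -14/(-3) = 14/3.

Final answer: 14/3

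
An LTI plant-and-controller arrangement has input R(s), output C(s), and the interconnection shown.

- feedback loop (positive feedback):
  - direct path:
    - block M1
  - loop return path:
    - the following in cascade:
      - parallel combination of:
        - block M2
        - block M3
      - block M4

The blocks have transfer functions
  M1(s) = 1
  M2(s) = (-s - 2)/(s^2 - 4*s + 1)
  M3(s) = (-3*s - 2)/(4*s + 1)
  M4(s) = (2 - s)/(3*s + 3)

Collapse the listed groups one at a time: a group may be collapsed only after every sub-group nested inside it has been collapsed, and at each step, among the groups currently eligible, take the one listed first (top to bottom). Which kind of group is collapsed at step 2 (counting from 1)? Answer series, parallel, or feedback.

The answer is series.

Reasoning:
1. sum the parallel branches M2, M3
2. combine (M2+M3), M4 in series
3. reduce the feedback loop with forward M1 and return ((M2+M3)*M4)
The group at step 2 is a series group.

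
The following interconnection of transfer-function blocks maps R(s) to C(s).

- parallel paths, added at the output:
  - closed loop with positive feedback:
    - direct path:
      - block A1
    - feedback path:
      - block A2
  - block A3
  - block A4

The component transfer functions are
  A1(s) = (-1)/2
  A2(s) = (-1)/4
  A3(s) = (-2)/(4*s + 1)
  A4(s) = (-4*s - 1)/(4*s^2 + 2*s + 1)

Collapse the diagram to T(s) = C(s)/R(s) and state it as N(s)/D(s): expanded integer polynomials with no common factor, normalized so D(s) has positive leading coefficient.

First reduce the diagram to T(s).

Step 1 - reduce the feedback loop with forward A1 and return A2 = (-4)/7
Step 2 - parallel reduction of [A1/(1-A1*A2)], A3, A4, giving the overall T(s)

Answer: (-64*s^3 - 216*s^2 - 108*s - 25)/(112*s^3 + 84*s^2 + 42*s + 7)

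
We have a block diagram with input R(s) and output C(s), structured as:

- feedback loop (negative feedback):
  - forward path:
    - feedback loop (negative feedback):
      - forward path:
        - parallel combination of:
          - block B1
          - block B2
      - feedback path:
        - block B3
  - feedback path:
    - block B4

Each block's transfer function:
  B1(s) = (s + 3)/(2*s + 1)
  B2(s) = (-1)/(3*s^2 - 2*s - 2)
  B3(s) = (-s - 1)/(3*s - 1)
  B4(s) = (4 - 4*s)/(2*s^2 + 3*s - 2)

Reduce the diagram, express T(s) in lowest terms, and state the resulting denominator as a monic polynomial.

Answer: s^6 - 29*s^5/30 - 151*s^4/30 + 25*s^3/3 - 7*s^2/30 - 79*s/30 + 1/3

Working:
[1] combine B1, B2 in parallel -> (3*s^3 + 7*s^2 - 10*s - 7)/(6*s^3 - s^2 - 6*s - 2)
[2] collapse the loop ((B1+B2) forward, B3 return) -> (9*s^4 + 18*s^3 - 37*s^2 - 11*s + 7)/(15*s^4 - 19*s^3 - 14*s^2 + 17*s + 9)
[3] feedback reduction of [(B1+B2)/(1+(B1+B2)*B3)], B4 -> (18*s^6 + 63*s^5 - 38*s^4 - 169*s^3 + 55*s^2 + 43*s - 14)/(30*s^6 - 29*s^5 - 151*s^4 + 250*s^3 - 7*s^2 - 79*s + 10)
That last expression is T(s), already simplified. Scaling its denominator by 1/30 (the reciprocal of the leading coefficient) yields the monic denominator.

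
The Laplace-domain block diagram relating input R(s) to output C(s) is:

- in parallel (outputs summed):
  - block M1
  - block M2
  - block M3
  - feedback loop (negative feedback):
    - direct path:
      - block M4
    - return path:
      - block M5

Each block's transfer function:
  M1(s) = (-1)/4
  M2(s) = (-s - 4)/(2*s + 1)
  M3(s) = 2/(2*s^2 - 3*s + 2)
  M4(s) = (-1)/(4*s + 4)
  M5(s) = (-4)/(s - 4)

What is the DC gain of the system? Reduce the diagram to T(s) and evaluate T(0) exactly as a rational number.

The answer is -43/12.

Reasoning:
Step 1: apply the feedback formula to M4, M5 -> (4 - s)/(4*s^2 - 12*s - 12)
Step 2: parallel reduction of M1, M2, M3, [M4/(1+M4*M5)] -> (-12*s^5 + 16*s^4 + 159*s^3 - 160*s^2 - 85*s + 86)/(16*s^5 - 64*s^4 + 4*s^3 + 44*s^2 - 36*s - 24)
DC gain: substitute s = 0 into T(s) from step 2: T(0) = 86/(-24) = -43/12.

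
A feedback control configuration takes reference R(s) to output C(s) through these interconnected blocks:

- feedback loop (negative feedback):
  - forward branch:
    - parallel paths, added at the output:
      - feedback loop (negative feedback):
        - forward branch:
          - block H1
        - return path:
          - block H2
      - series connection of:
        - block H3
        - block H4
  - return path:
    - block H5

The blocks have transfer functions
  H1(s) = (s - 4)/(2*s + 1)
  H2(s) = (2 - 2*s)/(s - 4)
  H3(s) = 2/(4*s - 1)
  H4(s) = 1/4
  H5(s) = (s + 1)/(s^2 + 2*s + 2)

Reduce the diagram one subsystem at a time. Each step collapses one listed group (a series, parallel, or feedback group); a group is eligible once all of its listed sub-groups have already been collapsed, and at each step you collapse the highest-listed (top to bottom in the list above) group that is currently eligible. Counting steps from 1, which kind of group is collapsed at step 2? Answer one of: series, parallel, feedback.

The answer is series.

Reasoning:
Step 1 - reduce the feedback loop with forward H1 and return H2
Step 2 - multiply H3, H4 (series)
Step 3 - combine [H1/(1+H1*H2)], (H3*H4) in parallel
Step 4 - feedback reduction of ([H1/(1+H1*H2)]+(H3*H4)), H5
Step 2: series.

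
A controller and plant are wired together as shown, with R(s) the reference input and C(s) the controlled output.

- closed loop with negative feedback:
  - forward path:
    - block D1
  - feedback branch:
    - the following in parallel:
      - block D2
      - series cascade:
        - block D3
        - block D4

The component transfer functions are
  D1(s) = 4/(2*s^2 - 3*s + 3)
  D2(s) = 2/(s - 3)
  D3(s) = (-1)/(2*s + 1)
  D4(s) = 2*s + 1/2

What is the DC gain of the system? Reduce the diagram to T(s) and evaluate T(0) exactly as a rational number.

First reduce the diagram to T(s).

Step 1. cascade D3, D4 -> (-4*s - 1)/(4*s + 2)
Step 2. combine D2, (D3*D4) in parallel -> (-4*s^2 + 19*s + 7)/(4*s^2 - 10*s - 6)
Step 3. close the feedback loop around D1, (D2+(D3*D4)) -> (8*s^2 - 20*s - 12)/(4*s^4 - 16*s^3 + 7*s^2 + 32*s + 5)
DC gain: substitute s = 0 into T(s) from step 3: T(0) = -12/5.

Answer: -12/5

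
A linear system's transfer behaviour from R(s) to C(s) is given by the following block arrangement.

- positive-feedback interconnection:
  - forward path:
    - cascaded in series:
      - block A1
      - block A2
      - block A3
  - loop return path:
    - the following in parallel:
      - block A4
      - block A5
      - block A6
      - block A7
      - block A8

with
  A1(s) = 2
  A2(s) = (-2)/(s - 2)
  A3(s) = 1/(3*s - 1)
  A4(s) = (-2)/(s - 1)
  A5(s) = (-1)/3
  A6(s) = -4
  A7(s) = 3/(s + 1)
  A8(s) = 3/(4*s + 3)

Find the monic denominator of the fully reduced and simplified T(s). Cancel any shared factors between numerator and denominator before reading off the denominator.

Reducing step by step:

Step 1: series reduction of A1, A2, A3 = (-4)/(3*s^2 - 7*s + 2)
Step 2: reduce the parallel group A4, A5, A6, A7, A8 = (-52*s^3 - 18*s^2 + s - 15)/(12*s^3 + 9*s^2 - 12*s - 9)
Step 3: close the feedback loop around (A1*A2*A3), (A4+A5+A6+A7+A8) = (-48*s^3 - 36*s^2 + 48*s + 36)/(36*s^5 - 57*s^4 - 283*s^3 + 3*s^2 + 43*s - 78)
Step 3 gives the fully reduced T(s), with no common factor left to cancel. The denominator's leading coefficient is 36, so divide each of its coefficients by 36 to get the monic form.

Answer: s^5 - 19*s^4/12 - 283*s^3/36 + s^2/12 + 43*s/36 - 13/6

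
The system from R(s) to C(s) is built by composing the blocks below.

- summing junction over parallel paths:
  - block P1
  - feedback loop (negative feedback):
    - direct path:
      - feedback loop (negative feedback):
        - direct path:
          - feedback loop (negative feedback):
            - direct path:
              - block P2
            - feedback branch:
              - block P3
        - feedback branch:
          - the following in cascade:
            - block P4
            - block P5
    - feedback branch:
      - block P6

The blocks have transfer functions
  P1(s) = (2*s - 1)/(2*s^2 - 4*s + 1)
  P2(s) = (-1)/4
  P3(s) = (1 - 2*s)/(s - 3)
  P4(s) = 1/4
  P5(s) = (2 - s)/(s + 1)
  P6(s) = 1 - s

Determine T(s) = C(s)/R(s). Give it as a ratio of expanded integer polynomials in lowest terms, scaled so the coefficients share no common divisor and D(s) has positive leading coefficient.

Step 1. apply the feedback formula to P2, P3 -> (3 - s)/(6*s - 13)
Step 2. multiply P4, P5 (series) -> (2 - s)/(4*s + 4)
Step 3. close the feedback loop around [P2/(1+P2*P3)], (P4*P5) -> (-4*s^2 + 8*s + 12)/(25*s^2 - 33*s - 46)
Step 4. apply the feedback formula to [[P2/(1+P2*P3)]/(1+[P2/(1+P2*P3)]*(P4*P5))], P6 -> (-4*s^2 + 8*s + 12)/(4*s^3 + 13*s^2 - 37*s - 34)
Step 5. reduce the parallel group P1, [[[P2/(1+P2*P3)]/(1+[P2/(1+P2*P3)]*(P4*P5))]/(1+[[P2/(1+P2*P3)]/(1+[P2/(1+P2*P3)]*(P4*P5))]*P6)]: this yields T(s), and no further normalization is needed

Hence the answer: (54*s^3 - 99*s^2 - 71*s + 46)/(8*s^5 + 10*s^4 - 122*s^3 + 93*s^2 + 99*s - 34)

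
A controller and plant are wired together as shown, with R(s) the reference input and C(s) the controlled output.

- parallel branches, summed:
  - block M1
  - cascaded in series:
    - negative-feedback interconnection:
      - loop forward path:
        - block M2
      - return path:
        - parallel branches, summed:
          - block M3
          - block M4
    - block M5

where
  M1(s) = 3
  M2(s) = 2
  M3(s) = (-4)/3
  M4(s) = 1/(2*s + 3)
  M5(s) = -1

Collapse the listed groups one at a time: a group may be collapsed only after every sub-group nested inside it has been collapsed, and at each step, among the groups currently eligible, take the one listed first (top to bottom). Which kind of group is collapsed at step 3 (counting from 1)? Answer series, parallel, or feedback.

1. combine M3, M4 in parallel
2. close the feedback loop around M2, (M3+M4)
3. combine [M2/(1+M2*(M3+M4))], M5 in series
4. reduce the parallel group M1, ([M2/(1+M2*(M3+M4))]*M5)
So the answer for step 3 is series.

Final answer: series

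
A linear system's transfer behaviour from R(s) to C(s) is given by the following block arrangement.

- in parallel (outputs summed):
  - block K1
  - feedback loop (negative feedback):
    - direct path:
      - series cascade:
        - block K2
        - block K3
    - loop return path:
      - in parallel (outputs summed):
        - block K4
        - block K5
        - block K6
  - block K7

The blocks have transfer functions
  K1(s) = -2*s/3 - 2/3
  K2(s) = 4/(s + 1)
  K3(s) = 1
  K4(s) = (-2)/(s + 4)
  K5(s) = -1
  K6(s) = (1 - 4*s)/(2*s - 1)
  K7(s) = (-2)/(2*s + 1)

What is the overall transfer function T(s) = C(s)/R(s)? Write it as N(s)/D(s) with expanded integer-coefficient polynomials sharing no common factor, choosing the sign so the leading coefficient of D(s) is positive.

Step 1: cascade K2, K3: 4/(s + 1)
Step 2: combine K4, K5, K6 in parallel: (-6*s^2 - 26*s + 10)/(2*s^2 + 7*s - 4)
Step 3: reduce the feedback loop with forward (K2*K3) and return (K4+K5+K6): (8*s^2 + 28*s - 16)/(2*s^3 - 15*s^2 - 101*s + 36)
Step 4: combine K1, [(K2*K3)/(1+(K2*K3)*(K4+K5+K6))], K7 in parallel, giving the overall T(s)

Hence the answer: (-8*s^5 + 48*s^4 + 526*s^3 + 774*s^2 + 580*s - 336)/(12*s^4 - 84*s^3 - 651*s^2 - 87*s + 108)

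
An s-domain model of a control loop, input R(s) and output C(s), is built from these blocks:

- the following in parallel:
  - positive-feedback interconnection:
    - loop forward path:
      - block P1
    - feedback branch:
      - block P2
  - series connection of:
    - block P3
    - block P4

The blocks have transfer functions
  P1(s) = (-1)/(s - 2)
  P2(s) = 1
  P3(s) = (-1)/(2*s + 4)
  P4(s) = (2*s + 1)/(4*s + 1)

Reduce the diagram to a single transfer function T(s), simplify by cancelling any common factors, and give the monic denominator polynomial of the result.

[1] apply the feedback formula to P1, P2 gives (-1)/(s - 1)
[2] series reduction of P3, P4 gives (-2*s - 1)/(8*s^2 + 18*s + 4)
[3] parallel reduction of [P1/(1-P1*P2)], (P3*P4) gives (-10*s^2 - 17*s - 3)/(8*s^3 + 10*s^2 - 14*s - 4)
That last expression is T(s), already simplified. Scaling its denominator by 1/8 (the reciprocal of the leading coefficient) yields the monic denominator.

Hence the answer: s^3 + 5*s^2/4 - 7*s/4 - 1/2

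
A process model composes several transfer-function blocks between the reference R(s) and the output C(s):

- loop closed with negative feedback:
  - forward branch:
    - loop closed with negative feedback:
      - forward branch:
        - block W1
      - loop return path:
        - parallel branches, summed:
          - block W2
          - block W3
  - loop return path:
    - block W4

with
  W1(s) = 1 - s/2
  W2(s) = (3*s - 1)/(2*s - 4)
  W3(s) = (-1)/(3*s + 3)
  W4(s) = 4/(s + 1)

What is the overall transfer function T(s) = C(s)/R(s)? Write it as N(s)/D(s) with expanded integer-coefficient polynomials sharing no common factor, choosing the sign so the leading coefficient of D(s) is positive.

The answer is (6*s^2 - 6*s - 12)/(9*s^2 + 16*s - 59).

Reasoning:
[1] sum the parallel branches W2, W3 gives (9*s^2 + 4*s + 1)/(6*s^2 - 6*s - 12)
[2] apply the feedback formula to W1, (W2+W3) gives (6*s^2 - 6*s - 12)/(9*s^2 - 8*s - 11)
[3] reduce the feedback loop with forward [W1/(1+W1*(W2+W3))] and return W4, which is the overall transfer function T(s) = C(s)/R(s) in lowest terms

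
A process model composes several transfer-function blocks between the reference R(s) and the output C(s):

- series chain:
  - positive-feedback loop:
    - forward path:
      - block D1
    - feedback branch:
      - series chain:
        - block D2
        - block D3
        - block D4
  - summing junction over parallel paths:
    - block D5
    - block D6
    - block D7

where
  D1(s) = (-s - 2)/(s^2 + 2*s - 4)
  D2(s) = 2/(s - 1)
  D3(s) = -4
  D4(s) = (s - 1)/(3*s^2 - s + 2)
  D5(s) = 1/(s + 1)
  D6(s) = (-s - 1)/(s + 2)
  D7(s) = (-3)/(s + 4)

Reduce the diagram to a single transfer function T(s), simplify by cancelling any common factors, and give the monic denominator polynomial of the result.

First reduce the diagram to T(s).

[1] reduce the series chain D2, D3, D4 gives (-8)/(3*s^2 - s + 2)
[2] collapse the loop (D1 forward, (D2*D3*D4) return) gives (-3*s^3 - 5*s^2 - 4)/(3*s^4 + 5*s^3 - 12*s^2 - 24)
[3] reduce the parallel group D5, D6, D7 gives (-s^3 - 8*s^2 - 12*s - 2)/(s^3 + 7*s^2 + 14*s + 8)
[4] multiply [D1/(1-D1*(D2*D3*D4))], (D5+D6+D7) (series) gives (3*s^5 + 23*s^4 + 30*s^3 + 10*s^2 + 22*s + 4)/(3*s^6 + 20*s^5 + 25*s^4 - 40*s^3 - 72*s^2 - 120*s - 96)
T(s) is the step-4 result (common factors already cancelled). Leading coefficient of the denominator: 3. Divide through by 3 for the monic polynomial.

Answer: s^6 + 20*s^5/3 + 25*s^4/3 - 40*s^3/3 - 24*s^2 - 40*s - 32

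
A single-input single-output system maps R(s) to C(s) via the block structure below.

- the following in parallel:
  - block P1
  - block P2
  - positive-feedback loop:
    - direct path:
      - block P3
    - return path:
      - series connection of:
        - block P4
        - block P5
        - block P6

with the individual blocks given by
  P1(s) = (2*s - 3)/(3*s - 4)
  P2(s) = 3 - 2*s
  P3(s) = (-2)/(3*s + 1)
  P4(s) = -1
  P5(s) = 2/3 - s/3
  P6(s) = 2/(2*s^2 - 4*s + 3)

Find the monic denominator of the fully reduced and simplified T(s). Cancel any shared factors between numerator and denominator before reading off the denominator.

First reduce the diagram to T(s).

Step 1 - reduce the series chain P4, P5, P6; result (2*s - 4)/(6*s^2 - 12*s + 9)
Step 2 - apply the feedback formula to P3, (P4*P5*P6); result (-12*s^2 + 24*s - 18)/(18*s^3 - 30*s^2 + 19*s + 1)
Step 3 - reduce the parallel group P1, P2, [P3/(1-P3*(P4*P5*P6))]; result (-108*s^5 + 522*s^4 - 990*s^3 + 925*s^2 - 416*s + 57)/(54*s^4 - 162*s^3 + 177*s^2 - 73*s - 4)
Step 3 gives the fully reduced T(s), with no common factor left to cancel. The denominator's leading coefficient is 54, so divide each of its coefficients by 54 to get the monic form.

Answer: s^4 - 3*s^3 + 59*s^2/18 - 73*s/54 - 2/27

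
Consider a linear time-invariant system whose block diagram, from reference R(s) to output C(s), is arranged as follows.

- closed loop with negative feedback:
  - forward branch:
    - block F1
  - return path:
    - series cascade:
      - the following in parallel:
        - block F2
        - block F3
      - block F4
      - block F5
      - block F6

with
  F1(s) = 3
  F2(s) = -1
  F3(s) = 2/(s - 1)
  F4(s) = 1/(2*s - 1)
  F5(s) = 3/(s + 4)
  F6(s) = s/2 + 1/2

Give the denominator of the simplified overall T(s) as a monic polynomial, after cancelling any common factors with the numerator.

The answer is s^3 + s^2/4 - s + 35/4.

Reasoning:
[1] sum the parallel branches F2, F3 gives (3 - s)/(s - 1)
[2] multiply (F2+F3), F4, F5, F6 (series) gives (-3*s^2 + 6*s + 9)/(4*s^3 + 10*s^2 - 22*s + 8)
[3] collapse the loop (F1 forward, ((F2+F3)*F4*F5*F6) return) gives (12*s^3 + 30*s^2 - 66*s + 24)/(4*s^3 + s^2 - 4*s + 35)
Step 3 gives the fully reduced T(s), with no common factor left to cancel. The denominator's leading coefficient is 4, so divide each of its coefficients by 4 to get the monic form.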